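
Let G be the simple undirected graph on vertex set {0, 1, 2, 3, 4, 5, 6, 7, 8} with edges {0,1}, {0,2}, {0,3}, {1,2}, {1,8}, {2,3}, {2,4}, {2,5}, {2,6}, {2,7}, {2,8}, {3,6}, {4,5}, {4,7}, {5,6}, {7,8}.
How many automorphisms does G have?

Vertex 2 is the unique vertex of degree 8; the remaining 8 vertices each have degree 3 and induce a cycle, so G is the wheel on 9 vertices with hub 2. Every automorphism fixes the hub and acts on the rim 8-cycle, so Aut(G) ≅ Aut(C_8) = D_8 of order 16.

16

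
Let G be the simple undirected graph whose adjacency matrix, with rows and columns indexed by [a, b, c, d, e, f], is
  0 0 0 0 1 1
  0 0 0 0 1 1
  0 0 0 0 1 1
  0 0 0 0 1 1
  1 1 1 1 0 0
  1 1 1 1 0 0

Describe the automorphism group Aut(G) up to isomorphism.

S_4 × S_2

The vertices split by degree into {e, f} (degree 4) and {a, b, c, d} (degree 2); every edge runs between the two parts, so G is the complete bipartite graph K_{2,4}. The parts have unequal sizes, so no automorphism swaps them; each part is permuted independently, giving S_4 × S_2 of order 4!·2! = 48.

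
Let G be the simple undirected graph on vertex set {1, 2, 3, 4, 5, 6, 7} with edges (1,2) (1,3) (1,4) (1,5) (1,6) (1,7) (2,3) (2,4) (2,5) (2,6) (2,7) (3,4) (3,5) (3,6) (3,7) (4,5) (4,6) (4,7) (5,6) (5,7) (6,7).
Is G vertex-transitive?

Yes

All 7 vertices are pairwise adjacent: G = K_7. Every bijection on the vertex set is an automorphism of K_7; hence Aut(K_7) ≅ S_7, order 5040. Under this action every vertex can be carried to every other, so G is vertex-transitive.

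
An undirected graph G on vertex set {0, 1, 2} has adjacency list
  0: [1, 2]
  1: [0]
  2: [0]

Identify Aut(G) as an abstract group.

The degree sequence is [2, 1, 1]; the two degree-1 vertices 1 and 2 are the ends of a path, so G = P_3. A path has exactly one nontrivial symmetry — reversal — giving Aut(G) of order 2.

the cyclic group of order 2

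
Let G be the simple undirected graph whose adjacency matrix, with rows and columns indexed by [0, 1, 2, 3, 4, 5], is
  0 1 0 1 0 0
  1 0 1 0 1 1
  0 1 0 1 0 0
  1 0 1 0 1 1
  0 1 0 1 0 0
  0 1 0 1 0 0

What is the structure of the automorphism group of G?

The vertices split by degree into {1, 3} (degree 4) and {0, 2, 4, 5} (degree 2); every edge runs between the two parts, so G is the complete bipartite graph K_{2,4}. The parts have unequal sizes, so no automorphism swaps them; each part is permuted independently, giving S_4 × S_2 of order 4!·2! = 48.

S_4 × S_2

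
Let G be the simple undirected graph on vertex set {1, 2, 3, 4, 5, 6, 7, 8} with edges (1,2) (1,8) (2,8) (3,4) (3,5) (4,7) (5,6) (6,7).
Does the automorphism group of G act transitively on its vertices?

G has two connected components, {3, 4, 5, 6, 7} and {1, 2, 8}; each is 2-regular, so G = C_5 ⊔ C_3. The orbit of 1 under Aut(G) is {1, 2, 8}, which does not contain 3, so G is not vertex-transitive.

No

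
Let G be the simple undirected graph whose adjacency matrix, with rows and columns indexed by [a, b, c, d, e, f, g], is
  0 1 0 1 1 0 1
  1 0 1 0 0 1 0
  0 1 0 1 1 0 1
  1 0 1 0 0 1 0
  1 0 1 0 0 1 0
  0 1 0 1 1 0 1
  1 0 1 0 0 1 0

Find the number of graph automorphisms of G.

The vertices split by degree into {a, c, f} (degree 4) and {b, d, e, g} (degree 3); every edge runs between the two parts, so G is the complete bipartite graph K_{3,4}. The parts have unequal sizes, so no automorphism swaps them; each part is permuted independently, giving S_3 × S_4 of order 3!·4! = 144.

144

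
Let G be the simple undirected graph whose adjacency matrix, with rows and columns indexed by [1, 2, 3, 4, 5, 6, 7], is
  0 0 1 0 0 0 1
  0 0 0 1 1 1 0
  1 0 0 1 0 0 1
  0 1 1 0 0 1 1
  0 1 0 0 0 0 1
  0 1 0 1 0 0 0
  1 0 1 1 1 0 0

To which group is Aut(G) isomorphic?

The degree sequence is [2, 3, 3, 4, 2, 2, 4]. Checking the degree-preserving permutations of the vertex set shows that none except the identity preserves every edge, so Aut(G) is trivial.

{e}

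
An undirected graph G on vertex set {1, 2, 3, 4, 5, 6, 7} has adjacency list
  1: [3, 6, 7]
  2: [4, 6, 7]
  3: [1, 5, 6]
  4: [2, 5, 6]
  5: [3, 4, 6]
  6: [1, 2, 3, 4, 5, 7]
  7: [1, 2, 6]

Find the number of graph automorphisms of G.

Vertex 6 is the unique vertex of degree 6; the remaining 6 vertices each have degree 3 and induce a cycle, so G is the wheel on 7 vertices with hub 6. With the hub fixed, the remaining symmetry is that of the rim cycle C_6, giving the dihedral group D_6.

12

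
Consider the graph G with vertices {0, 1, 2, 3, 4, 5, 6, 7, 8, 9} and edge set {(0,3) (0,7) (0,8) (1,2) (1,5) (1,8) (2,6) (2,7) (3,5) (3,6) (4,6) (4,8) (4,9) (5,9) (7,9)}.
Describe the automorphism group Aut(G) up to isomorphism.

G is 3-regular on 10 vertices with no triangles and no 4-cycles (girth 5): this is the Petersen graph. It is a classical fact that the Petersen graph has automorphism group S_5 (order 120), arising from its description as the Kneser graph K(5,2).

the symmetric group S_5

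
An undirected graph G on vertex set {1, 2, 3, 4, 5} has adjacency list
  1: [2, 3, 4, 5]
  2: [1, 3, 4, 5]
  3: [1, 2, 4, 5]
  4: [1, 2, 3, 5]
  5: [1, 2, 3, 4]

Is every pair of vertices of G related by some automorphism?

Yes

Every vertex has degree 4, so G is the complete graph K_5. Every bijection on the vertex set is an automorphism of K_5; hence Aut(K_5) ≅ S_5, order 120. This group acts transitively on the 5 vertices.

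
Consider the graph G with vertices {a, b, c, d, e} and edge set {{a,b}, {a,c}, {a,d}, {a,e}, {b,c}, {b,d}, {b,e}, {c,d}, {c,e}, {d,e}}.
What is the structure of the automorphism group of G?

All 5 vertices are pairwise adjacent: G = K_5. Every bijection on the vertex set is an automorphism of K_5; hence Aut(K_5) ≅ S_5, order 120.

the symmetric group on 5 letters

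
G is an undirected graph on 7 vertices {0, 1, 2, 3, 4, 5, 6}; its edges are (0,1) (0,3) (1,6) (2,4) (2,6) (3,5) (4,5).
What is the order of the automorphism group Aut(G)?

14

G is 2-regular and connected on 7 vertices, i.e. the cycle C_7. C_7 has 7 rotations and 7 reflections, so Aut(C_7) ≅ D_7 of order 14.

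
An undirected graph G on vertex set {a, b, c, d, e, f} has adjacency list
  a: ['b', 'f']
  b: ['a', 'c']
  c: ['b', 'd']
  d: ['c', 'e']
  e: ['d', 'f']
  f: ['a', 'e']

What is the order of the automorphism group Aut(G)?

G is 2-regular and connected on 6 vertices, i.e. the cycle C_6. C_6 has 6 rotations and 6 reflections, so Aut(C_6) ≅ D_6 of order 12.

12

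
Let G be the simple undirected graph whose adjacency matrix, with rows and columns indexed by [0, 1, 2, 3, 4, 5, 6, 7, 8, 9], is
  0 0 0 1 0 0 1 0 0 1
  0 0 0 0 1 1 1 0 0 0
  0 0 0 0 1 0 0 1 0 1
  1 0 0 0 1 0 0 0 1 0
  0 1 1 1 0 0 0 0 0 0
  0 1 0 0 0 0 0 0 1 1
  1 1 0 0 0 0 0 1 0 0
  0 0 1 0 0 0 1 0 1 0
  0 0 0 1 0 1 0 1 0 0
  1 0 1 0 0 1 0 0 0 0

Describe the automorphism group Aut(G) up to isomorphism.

G is 3-regular on 10 vertices with no triangles and no 4-cycles (girth 5): this is the Petersen graph. It is a classical fact that the Petersen graph has automorphism group S_5 (order 120), arising from its description as the Kneser graph K(5,2).

the symmetric group S_5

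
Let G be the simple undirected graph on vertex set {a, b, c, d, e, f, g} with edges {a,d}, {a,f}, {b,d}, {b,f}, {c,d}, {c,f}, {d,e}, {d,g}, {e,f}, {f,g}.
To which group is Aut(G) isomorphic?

S_2 × S_5

The vertices split by degree into {d, f} (degree 5) and {a, b, c, e, g} (degree 2); every edge runs between the two parts, so G is the complete bipartite graph K_{2,5}. The parts have unequal sizes, so no automorphism swaps them; each part is permuted independently, giving S_2 × S_5 of order 2!·5! = 240.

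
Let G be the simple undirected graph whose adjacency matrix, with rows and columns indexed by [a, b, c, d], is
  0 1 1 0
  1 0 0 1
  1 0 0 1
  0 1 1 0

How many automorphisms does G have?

8

G is 2-regular and connected on 4 vertices, i.e. the cycle C_4. The automorphisms of the 4-cycle are exactly the symmetries of a regular 4-gon: the dihedral group D_4, |D_4| = 8.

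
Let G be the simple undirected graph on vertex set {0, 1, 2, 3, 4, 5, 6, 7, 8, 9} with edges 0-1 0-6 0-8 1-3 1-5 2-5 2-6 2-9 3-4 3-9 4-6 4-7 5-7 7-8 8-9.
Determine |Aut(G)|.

G is 3-regular on 10 vertices with no triangles and no 4-cycles (girth 5): this is the Petersen graph. It is a classical fact that the Petersen graph has automorphism group S_5 (order 120), arising from its description as the Kneser graph K(5,2).

120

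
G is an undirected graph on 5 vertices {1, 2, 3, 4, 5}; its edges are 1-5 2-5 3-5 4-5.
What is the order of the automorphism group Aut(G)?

24

Vertex 5 has degree 4 and every other vertex has degree 1, so G is the star K_{1,4} with centre 5. Any automorphism fixes the centre and permutes the 4 leaves freely, so Aut(G) ≅ S_4 of order 4! = 24.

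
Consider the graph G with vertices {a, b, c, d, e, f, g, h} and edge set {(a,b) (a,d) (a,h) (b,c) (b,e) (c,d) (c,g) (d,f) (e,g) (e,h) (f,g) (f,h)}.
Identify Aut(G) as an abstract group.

Z_2^3 ⋊ S_3

G is 3-regular and bipartite on 2^3 = 8 vertices with girth 4; it is the hypercube graph Q_3. Aut(Q_3) consists of the signed permutations of the 3 coordinate axes: 3! permutations times 2^3 sign flips, so |Aut| = 2^3·3! = 48.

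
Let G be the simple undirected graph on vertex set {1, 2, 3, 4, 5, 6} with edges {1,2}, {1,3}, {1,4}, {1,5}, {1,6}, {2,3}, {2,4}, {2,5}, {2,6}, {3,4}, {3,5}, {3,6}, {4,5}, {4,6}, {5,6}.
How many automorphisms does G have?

All 6 vertices are pairwise adjacent: G = K_6. Any permutation of the 6 vertices preserves K_6, so Aut(K_6) = S_6 of order 6! = 720.

720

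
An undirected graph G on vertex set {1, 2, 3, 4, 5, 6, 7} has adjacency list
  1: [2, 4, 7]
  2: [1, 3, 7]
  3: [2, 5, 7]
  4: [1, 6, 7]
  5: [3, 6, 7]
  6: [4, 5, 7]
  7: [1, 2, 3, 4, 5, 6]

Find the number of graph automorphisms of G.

Vertex 7 is the unique vertex of degree 6; the remaining 6 vertices each have degree 3 and induce a cycle, so G is the wheel on 7 vertices with hub 7. With the hub fixed, the remaining symmetry is that of the rim cycle C_6, giving the dihedral group D_6.

12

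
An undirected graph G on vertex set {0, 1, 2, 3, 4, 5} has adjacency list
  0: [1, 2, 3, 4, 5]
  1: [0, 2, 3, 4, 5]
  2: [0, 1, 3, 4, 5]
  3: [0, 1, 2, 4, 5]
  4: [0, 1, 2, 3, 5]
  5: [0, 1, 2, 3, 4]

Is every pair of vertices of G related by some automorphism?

Every vertex has degree 5, so G is the complete graph K_6. Any permutation of the 6 vertices preserves K_6, so Aut(K_6) = S_6 of order 6! = 720. This group acts transitively on the 6 vertices.

Yes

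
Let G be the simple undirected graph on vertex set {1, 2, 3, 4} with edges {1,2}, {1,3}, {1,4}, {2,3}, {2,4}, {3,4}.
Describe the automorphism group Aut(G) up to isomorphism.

the symmetric group on 4 letters

All 4 vertices are pairwise adjacent: G = K_4. Any permutation of the 4 vertices preserves K_4, so Aut(K_4) = S_4 of order 4! = 24.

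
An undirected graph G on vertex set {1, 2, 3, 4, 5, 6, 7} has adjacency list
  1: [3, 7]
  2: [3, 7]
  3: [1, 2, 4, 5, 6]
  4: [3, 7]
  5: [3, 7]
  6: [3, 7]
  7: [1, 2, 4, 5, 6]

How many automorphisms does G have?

240

The vertices split by degree into {3, 7} (degree 5) and {1, 2, 4, 5, 6} (degree 2); every edge runs between the two parts, so G is the complete bipartite graph K_{2,5}. Automorphisms preserve the bipartition setwise (since the parts differ in size) and act as S_5 × S_2 within it; |Aut| = 240.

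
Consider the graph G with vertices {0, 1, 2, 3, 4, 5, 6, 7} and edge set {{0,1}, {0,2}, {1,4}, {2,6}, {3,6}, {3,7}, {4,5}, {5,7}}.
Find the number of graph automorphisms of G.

16

G is 2-regular and connected on 8 vertices, i.e. the cycle C_8. The automorphisms of the 8-cycle are exactly the symmetries of a regular 8-gon: the dihedral group D_8, |D_8| = 16.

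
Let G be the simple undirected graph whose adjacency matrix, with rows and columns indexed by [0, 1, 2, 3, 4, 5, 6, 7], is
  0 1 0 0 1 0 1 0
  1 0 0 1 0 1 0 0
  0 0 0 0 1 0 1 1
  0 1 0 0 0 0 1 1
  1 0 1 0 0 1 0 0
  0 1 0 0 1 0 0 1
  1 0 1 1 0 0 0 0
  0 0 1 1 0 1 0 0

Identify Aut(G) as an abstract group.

Z_2^3 ⋊ S_3

G is 3-regular and bipartite on 2^3 = 8 vertices with girth 4; it is the hypercube graph Q_3. The symmetry group of the 3-cube is the hyperoctahedral group B_3 = Z_2 ≀ S_3, of order 2^3·3! = 48.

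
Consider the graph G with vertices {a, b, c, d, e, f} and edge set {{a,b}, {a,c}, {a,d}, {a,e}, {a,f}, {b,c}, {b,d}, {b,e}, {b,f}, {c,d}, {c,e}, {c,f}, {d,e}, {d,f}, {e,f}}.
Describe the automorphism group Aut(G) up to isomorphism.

All 6 vertices are pairwise adjacent: G = K_6. Any permutation of the 6 vertices preserves K_6, so Aut(K_6) = S_6 of order 6! = 720.

S_6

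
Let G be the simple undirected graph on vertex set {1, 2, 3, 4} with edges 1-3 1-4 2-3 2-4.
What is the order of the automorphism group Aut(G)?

8

Every vertex has degree 2 and the graph is connected, so G is the 4-cycle C_4. C_4 has 4 rotations and 4 reflections, so Aut(C_4) ≅ D_4 of order 8.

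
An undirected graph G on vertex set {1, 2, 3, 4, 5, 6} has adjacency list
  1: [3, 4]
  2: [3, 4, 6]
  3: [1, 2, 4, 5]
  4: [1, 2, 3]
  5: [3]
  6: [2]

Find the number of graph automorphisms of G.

Degrees alone do not determine every vertex (e.g. 2 and 4 both have degree 3), but their neighbour-degree multisets differ: N(2) has degrees [1, 3, 4] while N(4) has degrees [2, 3, 4]. Repeating this refinement separates all vertices, so the only automorphism is the identity.

1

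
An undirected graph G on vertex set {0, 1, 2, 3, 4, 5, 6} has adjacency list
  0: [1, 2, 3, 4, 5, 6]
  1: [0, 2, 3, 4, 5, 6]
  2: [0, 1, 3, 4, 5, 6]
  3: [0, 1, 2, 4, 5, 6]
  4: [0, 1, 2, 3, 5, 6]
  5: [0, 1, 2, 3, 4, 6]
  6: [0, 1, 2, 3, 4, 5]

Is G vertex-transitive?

Yes

All 7 vertices are pairwise adjacent: G = K_7. Every bijection on the vertex set is an automorphism of K_7; hence Aut(K_7) ≅ S_7, order 5040. Under this action every vertex can be carried to every other, so G is vertex-transitive.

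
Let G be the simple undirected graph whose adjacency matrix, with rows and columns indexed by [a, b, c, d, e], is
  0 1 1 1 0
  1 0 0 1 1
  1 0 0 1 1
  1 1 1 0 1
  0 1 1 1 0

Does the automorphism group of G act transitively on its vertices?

Vertex d is the only vertex of degree 4, so every automorphism fixes it; G is not vertex-transitive.

No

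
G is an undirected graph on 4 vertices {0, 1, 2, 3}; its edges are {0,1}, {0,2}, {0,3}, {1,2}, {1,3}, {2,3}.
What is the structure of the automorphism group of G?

Every vertex has degree 3, so G is the complete graph K_4. Any permutation of the 4 vertices preserves K_4, so Aut(K_4) = S_4 of order 4! = 24.

S_4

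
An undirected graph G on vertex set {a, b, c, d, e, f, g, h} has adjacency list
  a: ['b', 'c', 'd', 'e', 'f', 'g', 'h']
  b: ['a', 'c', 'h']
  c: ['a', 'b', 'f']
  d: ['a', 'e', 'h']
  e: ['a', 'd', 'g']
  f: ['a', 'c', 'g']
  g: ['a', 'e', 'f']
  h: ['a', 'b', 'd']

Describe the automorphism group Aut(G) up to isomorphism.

D_7

Vertex a is the unique vertex of degree 7; the remaining 7 vertices each have degree 3 and induce a cycle, so G is the wheel on 8 vertices with hub a. Every automorphism fixes the hub and acts on the rim 7-cycle, so Aut(G) ≅ Aut(C_7) = D_7 of order 14.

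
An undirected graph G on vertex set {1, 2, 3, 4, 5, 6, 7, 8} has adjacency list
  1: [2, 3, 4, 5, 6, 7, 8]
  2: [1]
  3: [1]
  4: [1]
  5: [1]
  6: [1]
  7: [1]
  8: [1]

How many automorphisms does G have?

Vertex 1 has degree 7 and every other vertex has degree 1, so G is the star K_{1,7} with centre 1. Any automorphism fixes the centre and permutes the 7 leaves freely, so Aut(G) ≅ S_7 of order 7! = 5040.

5040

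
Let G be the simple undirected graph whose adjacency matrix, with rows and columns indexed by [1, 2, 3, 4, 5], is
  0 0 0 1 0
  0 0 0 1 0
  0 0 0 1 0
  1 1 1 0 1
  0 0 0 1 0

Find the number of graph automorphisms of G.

Vertex 4 has degree 4 and every other vertex has degree 1, so G is the star K_{1,4} with centre 4. The 4 leaves are pairwise interchangeable while the centre is fixed, giving Aut(G) = S_4.

24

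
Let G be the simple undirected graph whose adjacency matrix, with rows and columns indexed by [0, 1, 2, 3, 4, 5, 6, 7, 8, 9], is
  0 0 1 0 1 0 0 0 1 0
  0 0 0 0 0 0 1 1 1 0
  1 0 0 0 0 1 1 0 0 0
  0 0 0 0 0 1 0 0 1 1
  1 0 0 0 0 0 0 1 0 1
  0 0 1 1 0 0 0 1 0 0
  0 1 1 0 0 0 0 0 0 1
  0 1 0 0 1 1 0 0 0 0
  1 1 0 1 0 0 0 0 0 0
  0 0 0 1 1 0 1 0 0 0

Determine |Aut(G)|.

120

G is 3-regular on 10 vertices with no triangles and no 4-cycles (girth 5): this is the Petersen graph. Viewing the Petersen graph as the Kneser graph K(5,2) — vertices are 2-subsets of {1,…,5}, edges join disjoint pairs — its automorphisms are exactly the permutations of the 5-element set, so Aut ≅ S_5 of order 120.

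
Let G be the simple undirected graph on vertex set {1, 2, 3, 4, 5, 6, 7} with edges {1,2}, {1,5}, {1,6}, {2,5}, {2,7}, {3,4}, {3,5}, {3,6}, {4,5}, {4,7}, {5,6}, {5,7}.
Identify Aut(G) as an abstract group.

Vertex 5 is the unique vertex of degree 6; the remaining 6 vertices each have degree 3 and induce a cycle, so G is the wheel on 7 vertices with hub 5. Every automorphism fixes the hub and acts on the rim 6-cycle, so Aut(G) ≅ Aut(C_6) = D_6 of order 12.

D_6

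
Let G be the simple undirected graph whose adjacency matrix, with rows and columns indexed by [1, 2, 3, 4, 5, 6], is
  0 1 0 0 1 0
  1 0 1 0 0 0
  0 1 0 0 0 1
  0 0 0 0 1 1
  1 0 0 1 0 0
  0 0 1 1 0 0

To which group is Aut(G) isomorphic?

Every vertex has degree 2 and the graph is connected, so G is the 6-cycle C_6. C_6 has 6 rotations and 6 reflections, so Aut(C_6) ≅ D_6 of order 12.

D_6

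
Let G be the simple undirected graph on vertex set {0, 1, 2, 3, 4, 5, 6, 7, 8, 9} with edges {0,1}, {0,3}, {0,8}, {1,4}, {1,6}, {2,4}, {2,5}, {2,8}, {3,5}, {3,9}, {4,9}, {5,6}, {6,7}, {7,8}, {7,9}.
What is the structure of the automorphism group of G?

G is 3-regular on 10 vertices with no triangles and no 4-cycles (girth 5): this is the Petersen graph. Viewing the Petersen graph as the Kneser graph K(5,2) — vertices are 2-subsets of {1,…,5}, edges join disjoint pairs — its automorphisms are exactly the permutations of the 5-element set, so Aut ≅ S_5 of order 120.

S_5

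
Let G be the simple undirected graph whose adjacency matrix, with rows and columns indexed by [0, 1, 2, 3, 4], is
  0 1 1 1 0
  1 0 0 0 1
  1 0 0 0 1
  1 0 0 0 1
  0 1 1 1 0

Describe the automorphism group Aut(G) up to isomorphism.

S_2 × S_3

The vertices split by degree into {0, 4} (degree 3) and {1, 2, 3} (degree 2); every edge runs between the two parts, so G is the complete bipartite graph K_{2,3}. Automorphisms preserve the bipartition setwise (since the parts differ in size) and act as S_2 × S_3 within it; |Aut| = 12.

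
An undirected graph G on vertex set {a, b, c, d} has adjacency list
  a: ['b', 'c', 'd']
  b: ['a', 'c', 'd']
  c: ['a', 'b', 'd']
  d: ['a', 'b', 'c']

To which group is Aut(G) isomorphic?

S_4

Every vertex has degree 3, so G is the complete graph K_4. Any permutation of the 4 vertices preserves K_4, so Aut(K_4) = S_4 of order 4! = 24.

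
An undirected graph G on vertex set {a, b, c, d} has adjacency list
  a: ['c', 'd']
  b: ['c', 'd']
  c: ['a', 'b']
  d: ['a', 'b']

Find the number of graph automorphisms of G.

8

G is 2-regular and bipartite on 2^2 = 4 vertices with girth 4; it is the hypercube graph Q_2. Aut(Q_2) consists of the signed permutations of the 2 coordinate axes: 2! permutations times 2^2 sign flips, so |Aut| = 2^2·2! = 8.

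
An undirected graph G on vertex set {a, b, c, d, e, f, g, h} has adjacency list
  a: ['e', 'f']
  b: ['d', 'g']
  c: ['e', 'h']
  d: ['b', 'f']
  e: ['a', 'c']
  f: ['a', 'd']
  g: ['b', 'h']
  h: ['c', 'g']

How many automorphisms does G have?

G is 2-regular and connected on 8 vertices, i.e. the cycle C_8. The automorphisms of the 8-cycle are exactly the symmetries of a regular 8-gon: the dihedral group D_8, |D_8| = 16.

16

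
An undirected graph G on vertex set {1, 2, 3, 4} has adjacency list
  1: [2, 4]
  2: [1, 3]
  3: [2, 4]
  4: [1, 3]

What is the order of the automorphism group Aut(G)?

G is 2-regular and bipartite on 2^2 = 4 vertices with girth 4; it is the hypercube graph Q_2. Aut(Q_2) consists of the signed permutations of the 2 coordinate axes: 2! permutations times 2^2 sign flips, so |Aut| = 2^2·2! = 8.

8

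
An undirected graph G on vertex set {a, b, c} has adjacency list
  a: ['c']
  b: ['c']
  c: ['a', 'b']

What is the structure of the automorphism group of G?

Z_2

The degree sequence is [1, 1, 2]; the two degree-1 vertices a and b are the ends of a path, so G = P_3. A path has exactly one nontrivial symmetry — reversal — giving Aut(G) of order 2.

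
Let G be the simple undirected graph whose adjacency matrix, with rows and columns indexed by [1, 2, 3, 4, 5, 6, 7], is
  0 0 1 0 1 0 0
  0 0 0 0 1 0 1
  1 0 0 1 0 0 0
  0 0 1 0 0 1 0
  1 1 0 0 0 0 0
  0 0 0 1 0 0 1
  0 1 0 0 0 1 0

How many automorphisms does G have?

14

G is 2-regular and connected on 7 vertices, i.e. the cycle C_7. C_7 has 7 rotations and 7 reflections, so Aut(C_7) ≅ D_7 of order 14.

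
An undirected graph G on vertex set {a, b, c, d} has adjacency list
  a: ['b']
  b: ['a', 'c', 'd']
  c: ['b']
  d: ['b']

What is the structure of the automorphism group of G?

Vertex b has degree 3 and every other vertex has degree 1, so G is the star K_{1,3} with centre b. Any automorphism fixes the centre and permutes the 3 leaves freely, so Aut(G) ≅ S_3 of order 3! = 6.

S_3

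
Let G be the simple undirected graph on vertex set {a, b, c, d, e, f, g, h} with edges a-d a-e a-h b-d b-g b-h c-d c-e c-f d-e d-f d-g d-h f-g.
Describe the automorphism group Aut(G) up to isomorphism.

Vertex d is the unique vertex of degree 7; the remaining 7 vertices each have degree 3 and induce a cycle, so G is the wheel on 8 vertices with hub d. With the hub fixed, the remaining symmetry is that of the rim cycle C_7, giving the dihedral group D_7.

D_7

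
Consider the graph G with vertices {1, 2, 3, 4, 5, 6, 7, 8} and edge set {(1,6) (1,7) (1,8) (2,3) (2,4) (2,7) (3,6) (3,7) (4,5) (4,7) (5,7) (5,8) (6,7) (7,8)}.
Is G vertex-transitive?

No

Vertex 7 is the only vertex of degree 7, so every automorphism fixes it; G is not vertex-transitive.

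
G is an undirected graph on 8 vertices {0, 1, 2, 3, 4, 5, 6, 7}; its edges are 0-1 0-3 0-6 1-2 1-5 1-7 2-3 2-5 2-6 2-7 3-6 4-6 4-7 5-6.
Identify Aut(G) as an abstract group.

the trivial group

Degrees alone do not determine every vertex (e.g. 0 and 3 both have degree 3), but their neighbour-degree multisets differ: N(0) has degrees [3, 4, 5] while N(3) has degrees [3, 5, 5]. Repeating this refinement separates all vertices, so the only automorphism is the identity.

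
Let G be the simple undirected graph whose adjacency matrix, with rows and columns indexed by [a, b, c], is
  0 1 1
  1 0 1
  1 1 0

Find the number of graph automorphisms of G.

All 3 vertices are pairwise adjacent: G = K_3. Any permutation of the 3 vertices preserves K_3, so Aut(K_3) = S_3 of order 3! = 6.

6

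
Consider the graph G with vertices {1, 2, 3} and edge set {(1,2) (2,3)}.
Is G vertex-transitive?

Vertex 2 is the only vertex of degree 2, so every automorphism fixes it; G is not vertex-transitive.

No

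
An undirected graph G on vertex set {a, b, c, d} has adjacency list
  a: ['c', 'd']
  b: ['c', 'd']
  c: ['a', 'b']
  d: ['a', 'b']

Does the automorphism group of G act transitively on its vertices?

Yes

G is 2-regular and bipartite on 2^2 = 4 vertices with girth 4; it is the hypercube graph Q_2. Aut(Q_2) consists of the signed permutations of the 2 coordinate axes: 2! permutations times 2^2 sign flips, so |Aut| = 2^2·2! = 8. Under this action every vertex can be carried to every other, so G is vertex-transitive.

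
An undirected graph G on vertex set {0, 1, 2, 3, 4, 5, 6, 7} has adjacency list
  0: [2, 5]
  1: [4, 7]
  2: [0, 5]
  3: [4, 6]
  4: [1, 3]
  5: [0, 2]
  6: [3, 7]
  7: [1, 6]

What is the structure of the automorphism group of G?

D_3 × D_5

G has two connected components, {1, 3, 4, 6, 7} and {0, 2, 5}; each is 2-regular, so G = C_5 ⊔ C_3. No automorphism exchanges components of different sizes, hence Aut(G) is the direct product D_3 × D_5, order 60.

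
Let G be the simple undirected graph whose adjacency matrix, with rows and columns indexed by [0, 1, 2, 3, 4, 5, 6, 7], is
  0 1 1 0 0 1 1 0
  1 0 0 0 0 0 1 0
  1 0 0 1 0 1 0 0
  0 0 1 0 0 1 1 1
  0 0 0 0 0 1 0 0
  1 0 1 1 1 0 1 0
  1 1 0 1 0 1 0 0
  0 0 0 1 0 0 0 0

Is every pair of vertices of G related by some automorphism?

No

Vertex 1 is the only vertex of degree 2, so every automorphism fixes it; G is not vertex-transitive.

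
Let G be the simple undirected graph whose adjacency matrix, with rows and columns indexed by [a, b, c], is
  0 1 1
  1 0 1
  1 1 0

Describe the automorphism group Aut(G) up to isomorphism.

All 3 vertices are pairwise adjacent: G = K_3. Every bijection on the vertex set is an automorphism of K_3; hence Aut(K_3) ≅ S_3, order 6.

the symmetric group on 3 letters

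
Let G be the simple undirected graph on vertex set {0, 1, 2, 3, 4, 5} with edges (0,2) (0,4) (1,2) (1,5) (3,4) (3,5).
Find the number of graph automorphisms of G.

12

Every vertex has degree 2 and the graph is connected, so G is the 6-cycle C_6. The automorphisms of the 6-cycle are exactly the symmetries of a regular 6-gon: the dihedral group D_6, |D_6| = 12.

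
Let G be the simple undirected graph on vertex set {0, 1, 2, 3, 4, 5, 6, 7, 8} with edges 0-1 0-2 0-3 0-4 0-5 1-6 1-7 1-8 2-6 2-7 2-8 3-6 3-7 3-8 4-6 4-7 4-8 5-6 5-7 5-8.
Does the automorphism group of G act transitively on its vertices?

Automorphisms preserve degree, but G has vertices of degree 4 and vertices of degree 5; no automorphism maps one to the other, so G is not vertex-transitive.

No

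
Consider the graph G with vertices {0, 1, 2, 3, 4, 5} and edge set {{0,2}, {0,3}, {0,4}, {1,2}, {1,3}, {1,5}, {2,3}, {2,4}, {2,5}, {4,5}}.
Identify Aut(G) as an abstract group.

Vertex 2 is the unique vertex of degree 5; the remaining 5 vertices each have degree 3 and induce a cycle, so G is the wheel on 6 vertices with hub 2. Every automorphism fixes the hub and acts on the rim 5-cycle, so Aut(G) ≅ Aut(C_5) = D_5 of order 10.

the dihedral group of order 10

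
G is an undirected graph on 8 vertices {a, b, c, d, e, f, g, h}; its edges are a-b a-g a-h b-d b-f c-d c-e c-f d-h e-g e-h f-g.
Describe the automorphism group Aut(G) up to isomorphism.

G is 3-regular and bipartite on 2^3 = 8 vertices with girth 4; it is the hypercube graph Q_3. Aut(Q_3) consists of the signed permutations of the 3 coordinate axes: 3! permutations times 2^3 sign flips, so |Aut| = 2^3·3! = 48.

the hyperoctahedral group B_3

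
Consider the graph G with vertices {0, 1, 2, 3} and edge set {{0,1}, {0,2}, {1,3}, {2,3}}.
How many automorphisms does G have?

8

Every vertex has degree 2 and the graph is connected, so G is the 4-cycle C_4. C_4 has 4 rotations and 4 reflections, so Aut(C_4) ≅ D_4 of order 8.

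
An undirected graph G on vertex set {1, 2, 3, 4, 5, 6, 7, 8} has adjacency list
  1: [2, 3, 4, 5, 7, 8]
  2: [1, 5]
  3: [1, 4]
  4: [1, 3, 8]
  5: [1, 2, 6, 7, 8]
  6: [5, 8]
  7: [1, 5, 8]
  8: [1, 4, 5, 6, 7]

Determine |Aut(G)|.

1

Degrees alone do not determine every vertex (e.g. 2 and 3 both have degree 2), but their neighbour-degree multisets differ: N(2) has degrees [5, 6] while N(3) has degrees [3, 6]. Repeating this refinement separates all vertices, so the only automorphism is the identity.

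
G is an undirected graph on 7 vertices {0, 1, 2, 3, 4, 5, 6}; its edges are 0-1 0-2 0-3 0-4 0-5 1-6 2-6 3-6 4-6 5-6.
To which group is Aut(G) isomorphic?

The vertices split by degree into {0, 6} (degree 5) and {1, 2, 3, 4, 5} (degree 2); every edge runs between the two parts, so G is the complete bipartite graph K_{2,5}. Automorphisms preserve the bipartition setwise (since the parts differ in size) and act as S_2 × S_5 within it; |Aut| = 240.

S_2 × S_5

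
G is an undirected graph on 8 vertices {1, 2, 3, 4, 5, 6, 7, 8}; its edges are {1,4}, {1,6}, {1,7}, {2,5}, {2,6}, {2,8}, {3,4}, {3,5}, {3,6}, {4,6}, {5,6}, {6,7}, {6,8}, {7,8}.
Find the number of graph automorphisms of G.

14

Vertex 6 is the unique vertex of degree 7; the remaining 7 vertices each have degree 3 and induce a cycle, so G is the wheel on 8 vertices with hub 6. Every automorphism fixes the hub and acts on the rim 7-cycle, so Aut(G) ≅ Aut(C_7) = D_7 of order 14.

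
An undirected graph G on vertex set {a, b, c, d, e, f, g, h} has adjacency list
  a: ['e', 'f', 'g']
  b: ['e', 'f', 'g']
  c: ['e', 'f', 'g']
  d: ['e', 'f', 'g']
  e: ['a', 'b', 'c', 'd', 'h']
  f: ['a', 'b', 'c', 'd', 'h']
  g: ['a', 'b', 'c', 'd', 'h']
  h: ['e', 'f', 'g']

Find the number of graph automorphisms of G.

The vertices split by degree into {e, f, g} (degree 5) and {a, b, c, d, h} (degree 3); every edge runs between the two parts, so G is the complete bipartite graph K_{3,5}. The parts have unequal sizes, so no automorphism swaps them; each part is permuted independently, giving S_5 × S_3 of order 5!·3! = 720.

720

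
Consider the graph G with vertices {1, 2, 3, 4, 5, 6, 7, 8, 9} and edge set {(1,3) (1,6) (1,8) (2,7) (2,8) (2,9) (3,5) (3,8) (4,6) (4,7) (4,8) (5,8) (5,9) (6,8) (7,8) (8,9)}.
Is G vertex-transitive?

Vertex 8 is the only vertex of degree 8, so every automorphism fixes it; G is not vertex-transitive.

No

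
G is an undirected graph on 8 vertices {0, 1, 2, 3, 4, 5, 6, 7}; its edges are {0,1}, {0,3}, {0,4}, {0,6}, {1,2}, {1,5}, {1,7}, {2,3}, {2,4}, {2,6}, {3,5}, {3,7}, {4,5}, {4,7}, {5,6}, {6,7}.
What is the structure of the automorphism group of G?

G is 4-regular and bipartite with parts {1, 3, 4, 6} and {0, 2, 5, 7} (each part is independent and every cross-pair is an edge), so G = K_{4,4}. Aut(K_{4,4}) is the wreath product S_4 ≀ Z_2: permute within each part, then optionally swap the parts; |Aut| = 2·(4!)² = 1152.

(S_4 × S_4) ⋊ Z_2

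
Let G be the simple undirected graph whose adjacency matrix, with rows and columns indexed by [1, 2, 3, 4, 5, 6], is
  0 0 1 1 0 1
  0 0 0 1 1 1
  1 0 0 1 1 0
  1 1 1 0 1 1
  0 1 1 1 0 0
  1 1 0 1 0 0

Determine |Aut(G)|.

10

Vertex 4 is the unique vertex of degree 5; the remaining 5 vertices each have degree 3 and induce a cycle, so G is the wheel on 6 vertices with hub 4. Every automorphism fixes the hub and acts on the rim 5-cycle, so Aut(G) ≅ Aut(C_5) = D_5 of order 10.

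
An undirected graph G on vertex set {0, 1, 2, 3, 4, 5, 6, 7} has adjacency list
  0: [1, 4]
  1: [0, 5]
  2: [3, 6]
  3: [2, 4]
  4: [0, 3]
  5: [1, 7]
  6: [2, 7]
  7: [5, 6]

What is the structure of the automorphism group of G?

D_8

G is 2-regular and connected on 8 vertices, i.e. the cycle C_8. The automorphisms of the 8-cycle are exactly the symmetries of a regular 8-gon: the dihedral group D_8, |D_8| = 16.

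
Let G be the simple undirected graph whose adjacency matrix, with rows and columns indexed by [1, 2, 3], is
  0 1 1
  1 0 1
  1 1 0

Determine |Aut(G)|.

Every vertex has degree 2, so G is the complete graph K_3. Every bijection on the vertex set is an automorphism of K_3; hence Aut(K_3) ≅ S_3, order 6.

6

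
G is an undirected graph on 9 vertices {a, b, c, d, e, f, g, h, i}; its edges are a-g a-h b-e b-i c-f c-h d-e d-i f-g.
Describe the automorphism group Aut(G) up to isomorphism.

D_5 × D_4

G has two connected components, {a, c, f, g, h} and {b, d, e, i}; each is 2-regular, so G = C_5 ⊔ C_4. No automorphism exchanges components of different sizes, hence Aut(G) is the direct product D_5 × D_4, order 80.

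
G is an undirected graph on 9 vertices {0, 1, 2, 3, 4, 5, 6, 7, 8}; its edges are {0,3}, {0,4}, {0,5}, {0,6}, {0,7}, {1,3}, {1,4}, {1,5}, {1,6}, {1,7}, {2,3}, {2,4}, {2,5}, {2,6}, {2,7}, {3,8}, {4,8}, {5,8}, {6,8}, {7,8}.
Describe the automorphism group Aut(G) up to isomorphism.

S_4 × S_5

The vertices split by degree into {0, 1, 2, 8} (degree 5) and {3, 4, 5, 6, 7} (degree 4); every edge runs between the two parts, so G is the complete bipartite graph K_{4,5}. The parts have unequal sizes, so no automorphism swaps them; each part is permuted independently, giving S_4 × S_5 of order 4!·5! = 2880.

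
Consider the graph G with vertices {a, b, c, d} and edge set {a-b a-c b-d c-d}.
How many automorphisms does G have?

Every vertex has degree 2 and the graph is connected, so G is the 4-cycle C_4. C_4 has 4 rotations and 4 reflections, so Aut(C_4) ≅ D_4 of order 8.

8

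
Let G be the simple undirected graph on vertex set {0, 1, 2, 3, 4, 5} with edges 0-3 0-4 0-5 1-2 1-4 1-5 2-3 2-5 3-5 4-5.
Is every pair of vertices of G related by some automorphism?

No

Vertex 5 is the only vertex of degree 5, so every automorphism fixes it; G is not vertex-transitive.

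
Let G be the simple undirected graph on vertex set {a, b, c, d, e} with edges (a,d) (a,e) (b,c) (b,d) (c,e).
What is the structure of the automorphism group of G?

the dihedral group of order 10

G is 2-regular and connected on 5 vertices, i.e. the cycle C_5. The automorphisms of the 5-cycle are exactly the symmetries of a regular 5-gon: the dihedral group D_5, |D_5| = 10.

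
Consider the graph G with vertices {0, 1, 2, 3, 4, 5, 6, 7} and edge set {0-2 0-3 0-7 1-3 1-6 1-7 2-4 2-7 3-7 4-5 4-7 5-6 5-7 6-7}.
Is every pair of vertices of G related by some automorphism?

Vertex 7 is the only vertex of degree 7, so every automorphism fixes it; G is not vertex-transitive.

No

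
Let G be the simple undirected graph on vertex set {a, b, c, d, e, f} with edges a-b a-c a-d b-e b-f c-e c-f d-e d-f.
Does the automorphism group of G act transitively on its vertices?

Yes

G is 3-regular and bipartite with parts {a, e, f} and {b, c, d} (each part is independent and every cross-pair is an edge), so G = K_{3,3}. Aut(K_{3,3}) is the wreath product S_3 ≀ Z_2: permute within each part, then optionally swap the parts; |Aut| = 2·(3!)² = 72. This group acts transitively on the 6 vertices.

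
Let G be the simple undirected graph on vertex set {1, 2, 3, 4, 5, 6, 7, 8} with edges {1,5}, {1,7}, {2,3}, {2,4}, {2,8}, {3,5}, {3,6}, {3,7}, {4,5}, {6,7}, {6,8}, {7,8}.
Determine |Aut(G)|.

Degrees alone do not determine every vertex (e.g. 1 and 4 both have degree 2), but their neighbour-degree multisets differ: N(1) has degrees [3, 4] while N(4) has degrees [3, 3]. Repeating this refinement separates all vertices, so the only automorphism is the identity.

1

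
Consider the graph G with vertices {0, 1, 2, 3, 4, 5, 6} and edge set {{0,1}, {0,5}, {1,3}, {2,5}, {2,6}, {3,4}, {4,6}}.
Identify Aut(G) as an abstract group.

G is 2-regular and connected on 7 vertices, i.e. the cycle C_7. The automorphisms of the 7-cycle are exactly the symmetries of a regular 7-gon: the dihedral group D_7, |D_7| = 14.

the dihedral group of order 14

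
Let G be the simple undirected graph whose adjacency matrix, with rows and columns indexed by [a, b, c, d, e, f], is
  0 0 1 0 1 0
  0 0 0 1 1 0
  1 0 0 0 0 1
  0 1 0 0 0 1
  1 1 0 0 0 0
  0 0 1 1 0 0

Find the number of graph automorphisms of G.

Every vertex has degree 2 and the graph is connected, so G is the 6-cycle C_6. C_6 has 6 rotations and 6 reflections, so Aut(C_6) ≅ D_6 of order 12.

12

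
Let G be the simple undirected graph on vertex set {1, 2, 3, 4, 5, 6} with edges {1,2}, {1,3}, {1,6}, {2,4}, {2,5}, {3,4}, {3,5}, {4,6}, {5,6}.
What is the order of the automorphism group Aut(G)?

72

G is 3-regular and bipartite with parts {1, 4, 5} and {2, 3, 6} (each part is independent and every cross-pair is an edge), so G = K_{3,3}. Aut(K_{3,3}) is the wreath product S_3 ≀ Z_2: permute within each part, then optionally swap the parts; |Aut| = 2·(3!)² = 72.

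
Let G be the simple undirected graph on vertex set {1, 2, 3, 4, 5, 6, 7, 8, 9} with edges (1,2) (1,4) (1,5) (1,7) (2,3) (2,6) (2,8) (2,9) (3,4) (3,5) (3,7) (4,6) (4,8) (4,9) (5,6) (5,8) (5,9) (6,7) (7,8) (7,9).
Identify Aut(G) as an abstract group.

The vertices split by degree into {2, 4, 5, 7} (degree 5) and {1, 3, 6, 8, 9} (degree 4); every edge runs between the two parts, so G is the complete bipartite graph K_{4,5}. The parts have unequal sizes, so no automorphism swaps them; each part is permuted independently, giving S_5 × S_4 of order 5!·4! = 2880.

S_5 × S_4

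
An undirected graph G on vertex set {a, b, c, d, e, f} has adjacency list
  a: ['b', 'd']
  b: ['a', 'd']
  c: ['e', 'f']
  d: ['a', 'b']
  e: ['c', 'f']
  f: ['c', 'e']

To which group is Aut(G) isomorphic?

G has two connected components, {c, e, f} and {a, b, d}; each is 2-regular, so G = C_3 ⊔ C_3. With two isomorphic components, Aut(G) = Aut(C_3) ≀ S_2 = (D_3 × D_3) ⋊ Z_2: permute each cycle by D_3, then optionally swap the two cycles. Order 2·(2·3)² = 72.

D_3 ≀ Z_2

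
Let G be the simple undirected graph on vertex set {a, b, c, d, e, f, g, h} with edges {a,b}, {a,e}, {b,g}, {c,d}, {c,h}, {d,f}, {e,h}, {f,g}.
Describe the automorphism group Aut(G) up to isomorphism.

the dihedral group of order 16

Every vertex has degree 2 and the graph is connected, so G is the 8-cycle C_8. The automorphisms of the 8-cycle are exactly the symmetries of a regular 8-gon: the dihedral group D_8, |D_8| = 16.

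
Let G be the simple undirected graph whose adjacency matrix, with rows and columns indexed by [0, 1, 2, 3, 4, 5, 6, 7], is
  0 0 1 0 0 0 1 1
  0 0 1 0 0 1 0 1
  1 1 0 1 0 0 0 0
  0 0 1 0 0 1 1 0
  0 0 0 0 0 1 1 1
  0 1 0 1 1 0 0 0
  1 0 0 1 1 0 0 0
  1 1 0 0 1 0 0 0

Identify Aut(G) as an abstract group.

Z_2^3 ⋊ S_3

G is 3-regular and bipartite on 2^3 = 8 vertices with girth 4; it is the hypercube graph Q_3. The symmetry group of the 3-cube is the hyperoctahedral group B_3 = Z_2 ≀ S_3, of order 2^3·3! = 48.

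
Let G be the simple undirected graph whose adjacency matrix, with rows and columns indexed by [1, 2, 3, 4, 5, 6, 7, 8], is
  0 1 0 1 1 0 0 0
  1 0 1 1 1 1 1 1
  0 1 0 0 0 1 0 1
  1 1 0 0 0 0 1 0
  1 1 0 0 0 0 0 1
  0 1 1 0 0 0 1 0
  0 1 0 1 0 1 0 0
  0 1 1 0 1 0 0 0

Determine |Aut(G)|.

14

Vertex 2 is the unique vertex of degree 7; the remaining 7 vertices each have degree 3 and induce a cycle, so G is the wheel on 8 vertices with hub 2. Every automorphism fixes the hub and acts on the rim 7-cycle, so Aut(G) ≅ Aut(C_7) = D_7 of order 14.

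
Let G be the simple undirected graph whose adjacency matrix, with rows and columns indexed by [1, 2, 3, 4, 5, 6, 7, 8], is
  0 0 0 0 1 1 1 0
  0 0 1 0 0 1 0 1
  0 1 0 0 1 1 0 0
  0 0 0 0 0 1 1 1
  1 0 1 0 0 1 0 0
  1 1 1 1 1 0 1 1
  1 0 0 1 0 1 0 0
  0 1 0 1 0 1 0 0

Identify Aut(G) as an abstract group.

Vertex 6 is the unique vertex of degree 7; the remaining 7 vertices each have degree 3 and induce a cycle, so G is the wheel on 8 vertices with hub 6. Every automorphism fixes the hub and acts on the rim 7-cycle, so Aut(G) ≅ Aut(C_7) = D_7 of order 14.

the dihedral group of order 14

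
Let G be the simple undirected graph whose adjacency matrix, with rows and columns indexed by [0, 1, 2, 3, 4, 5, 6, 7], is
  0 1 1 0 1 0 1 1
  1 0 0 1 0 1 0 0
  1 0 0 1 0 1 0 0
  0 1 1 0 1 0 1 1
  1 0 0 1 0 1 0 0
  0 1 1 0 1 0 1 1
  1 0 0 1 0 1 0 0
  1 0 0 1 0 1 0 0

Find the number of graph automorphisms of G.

720

The vertices split by degree into {0, 3, 5} (degree 5) and {1, 2, 4, 6, 7} (degree 3); every edge runs between the two parts, so G is the complete bipartite graph K_{3,5}. Automorphisms preserve the bipartition setwise (since the parts differ in size) and act as S_3 × S_5 within it; |Aut| = 720.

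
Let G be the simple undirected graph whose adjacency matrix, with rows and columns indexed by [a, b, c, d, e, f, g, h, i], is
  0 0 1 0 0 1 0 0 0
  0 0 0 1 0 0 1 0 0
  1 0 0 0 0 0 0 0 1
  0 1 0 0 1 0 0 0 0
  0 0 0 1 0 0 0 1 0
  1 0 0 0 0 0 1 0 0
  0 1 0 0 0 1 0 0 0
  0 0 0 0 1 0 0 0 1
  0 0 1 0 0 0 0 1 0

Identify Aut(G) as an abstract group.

Every vertex has degree 2 and the graph is connected, so G is the 9-cycle C_9. The automorphisms of the 9-cycle are exactly the symmetries of a regular 9-gon: the dihedral group D_9, |D_9| = 18.

the dihedral group of order 18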